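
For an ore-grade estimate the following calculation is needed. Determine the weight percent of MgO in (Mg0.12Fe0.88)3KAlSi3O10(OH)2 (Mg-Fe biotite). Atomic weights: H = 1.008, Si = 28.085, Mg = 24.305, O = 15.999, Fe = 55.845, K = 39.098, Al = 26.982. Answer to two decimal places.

M((Mg0.12Fe0.88)3KAlSi3O10(OH)2) = 500.520 g/mol; M(MgO) = 40.304 g/mol.
Moles MgO per formula unit = 0.36 Mg ÷ 1 = 0.3600.
MgO fraction = (0.3600 × 40.304) / 500.520 = 14.509/500.520 = 0.0290.

2.90 wt%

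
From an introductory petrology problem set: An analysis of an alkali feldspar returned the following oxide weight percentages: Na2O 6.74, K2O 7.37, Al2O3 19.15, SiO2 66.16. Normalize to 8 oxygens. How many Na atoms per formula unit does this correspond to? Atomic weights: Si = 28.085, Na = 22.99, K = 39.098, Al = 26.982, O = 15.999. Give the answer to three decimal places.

0.589 Na apfu

Na2O: 6.74/61.979 = 0.10875 mol → 0.21750 mol Na, 0.10875 mol O.
K2O: 7.37/94.195 = 0.07824 mol → 0.15648 mol K, 0.07824 mol O.
Al2O3: 19.15/101.961 = 0.18782 mol → 0.37564 mol Al, 0.56346 mol O.
SiO2: 66.16/60.083 = 1.10114 mol → 1.10114 mol Si, 2.20228 mol O.
Total oxygen = 2.95273 mol. Normalization factor = 8/2.95273 = 2.70936.
Na per 8 O = 0.21750 × 2.70936 = 0.589.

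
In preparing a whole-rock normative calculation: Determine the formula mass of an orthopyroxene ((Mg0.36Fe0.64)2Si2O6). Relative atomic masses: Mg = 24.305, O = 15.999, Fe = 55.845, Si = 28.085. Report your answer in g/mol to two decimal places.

241.15 g/mol

The formula mass is the sum 0.72×24.305 + 1.28×55.845 + 2×28.085 + 6×15.999.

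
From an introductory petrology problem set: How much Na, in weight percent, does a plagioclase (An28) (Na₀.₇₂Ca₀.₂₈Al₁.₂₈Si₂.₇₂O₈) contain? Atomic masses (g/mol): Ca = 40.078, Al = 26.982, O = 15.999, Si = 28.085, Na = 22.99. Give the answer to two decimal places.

Formula mass = 0.72·22.99 + 0.28·40.078 + 1.28·26.982 + 2.72·28.085 + 8·15.999 = 266.695 g/mol, of which 16.553 g is Na.
So Na makes up 16.553/266.695 = 0.0621 of the mass, i.e. 6.21%.

6.21 weight percent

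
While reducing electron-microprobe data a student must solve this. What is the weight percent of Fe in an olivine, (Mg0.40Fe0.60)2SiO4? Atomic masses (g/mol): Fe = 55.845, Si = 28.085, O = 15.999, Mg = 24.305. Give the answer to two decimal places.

Molar mass of (Mg0.40Fe0.60)2SiO4: 0.80*24.305 + 1.20*55.845 + 1*28.085 + 4*15.999 = 178.539 g/mol.
Mass of Fe per formula unit: 1.20 × 55.845 = 67.014 g.
Weight fraction Fe = 67.014 / 178.539 = 0.3753.

37.53 mass %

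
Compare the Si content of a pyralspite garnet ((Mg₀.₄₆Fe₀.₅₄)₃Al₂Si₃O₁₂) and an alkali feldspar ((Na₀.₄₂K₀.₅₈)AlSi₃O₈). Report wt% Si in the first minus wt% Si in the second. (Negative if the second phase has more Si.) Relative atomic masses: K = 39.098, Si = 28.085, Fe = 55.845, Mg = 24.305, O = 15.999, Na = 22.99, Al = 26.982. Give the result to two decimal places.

-12.48 percentage points

M((Mg₀.₄₆Fe₀.₅₄)₃Al₂Si₃O₁₂) = 454.217 g/mol, so wt% Si = 84.255/454.217 × 100 = 18.55%.
M((Na₀.₄₂K₀.₅₈)AlSi₃O₈) = 271.562 g/mol, so wt% Si = 84.255/271.562 × 100 = 31.03%.
18.55 − 31.03 = -12.48 pp.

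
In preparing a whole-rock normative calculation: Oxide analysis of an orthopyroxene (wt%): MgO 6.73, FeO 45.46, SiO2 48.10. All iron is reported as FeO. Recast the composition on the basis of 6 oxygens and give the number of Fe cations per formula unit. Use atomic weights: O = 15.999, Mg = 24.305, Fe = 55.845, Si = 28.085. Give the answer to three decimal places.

1.581 Fe apfu

MgO: 6.73/40.304 = 0.16698 mol → 0.16698 mol Mg, 0.16698 mol O.
FeO: 45.46/71.844 = 0.63276 mol → 0.63276 mol Fe, 0.63276 mol O.
SiO2: 48.10/60.083 = 0.80056 mol → 0.80056 mol Si, 1.60112 mol O.
Total oxygen = 2.40086 mol. Normalization factor = 6/2.40086 = 2.49910.
Fe per 6 O = 0.63276 × 2.49910 = 1.581.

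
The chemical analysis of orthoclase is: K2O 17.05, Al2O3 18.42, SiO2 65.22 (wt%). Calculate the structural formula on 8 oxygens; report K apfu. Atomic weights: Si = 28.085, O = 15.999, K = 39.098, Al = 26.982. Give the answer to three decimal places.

17.05 wt% K2O ÷ 94.195 g/mol = 0.18101 mol, giving 0.36202 K and 0.18101 O.
18.42 wt% Al2O3 ÷ 101.961 g/mol = 0.18066 mol, giving 0.36132 Al and 0.54198 O.
65.22 wt% SiO2 ÷ 60.083 g/mol = 1.08550 mol, giving 1.08550 Si and 2.17100 O.
Oxygen sums to 2.89399; scaling by 8/2.89399 = 2.76435 puts the formula on 8 O.
K: 0.36202 × 2.76435 = 1.001 atoms per formula unit.

1.001 K apfu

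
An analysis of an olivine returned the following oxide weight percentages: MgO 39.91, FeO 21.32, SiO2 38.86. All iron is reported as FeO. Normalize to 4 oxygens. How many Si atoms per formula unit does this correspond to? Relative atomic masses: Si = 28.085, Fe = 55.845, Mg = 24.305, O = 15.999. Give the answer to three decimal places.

1.003 Si apfu

39.91 wt% MgO ÷ 40.304 g/mol = 0.99022 mol, giving 0.99022 Mg and 0.99022 O.
21.32 wt% FeO ÷ 71.844 g/mol = 0.29675 mol, giving 0.29675 Fe and 0.29675 O.
38.86 wt% SiO2 ÷ 60.083 g/mol = 0.64677 mol, giving 0.64677 Si and 1.29354 O.
Oxygen sums to 2.58051; scaling by 4/2.58051 = 1.55008 puts the formula on 4 O.
Si: 0.64677 × 1.55008 = 1.003 atoms per formula unit.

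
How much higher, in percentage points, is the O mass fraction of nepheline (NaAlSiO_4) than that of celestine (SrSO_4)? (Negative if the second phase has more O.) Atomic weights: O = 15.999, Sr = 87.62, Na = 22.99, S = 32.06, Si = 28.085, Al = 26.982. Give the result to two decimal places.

First mineral: 63.996 g O in 142.053 g formula = 45.05 wt% O.
Second mineral: 63.996 g O in 183.676 g formula = 34.84 wt% O.
45.05% − 34.84% gives a difference of 10.21 percentage points.

10.21 percentage points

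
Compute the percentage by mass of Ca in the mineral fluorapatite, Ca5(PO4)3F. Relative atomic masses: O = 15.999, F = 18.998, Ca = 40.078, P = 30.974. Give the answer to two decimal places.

M(Ca5(PO4)3F) = 504.298 g/mol.
Ca contributes 5 × 40.078 = 200.390 g per mole.
200.390/504.298 = 0.3974 → 39.74%.

39.74 mass %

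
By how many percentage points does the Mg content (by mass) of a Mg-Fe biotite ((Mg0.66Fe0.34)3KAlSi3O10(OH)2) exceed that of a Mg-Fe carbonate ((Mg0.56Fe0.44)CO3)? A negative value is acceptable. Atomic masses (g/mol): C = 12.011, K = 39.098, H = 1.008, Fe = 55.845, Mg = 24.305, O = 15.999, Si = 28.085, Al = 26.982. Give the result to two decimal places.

-3.15 percentage points

Mg in (Mg0.66Fe0.34)3KAlSi3O10(OH)2: molar mass 449.425 g/mol; 1.98×24.305 = 48.124 g → 10.71 wt%.
Mg in (Mg0.56Fe0.44)CO3: molar mass 98.191 g/mol; 0.56×24.305 = 13.611 g → 13.86 wt%.
Difference = 10.71 − 13.86 = -3.15 percentage points.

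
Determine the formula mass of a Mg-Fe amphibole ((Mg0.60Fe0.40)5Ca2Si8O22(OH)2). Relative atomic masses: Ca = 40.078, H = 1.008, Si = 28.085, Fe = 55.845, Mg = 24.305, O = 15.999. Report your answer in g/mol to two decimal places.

Mg: 3 × 24.305 = 72.9150
Fe: 2 × 55.845 = 111.6900
Ca: 2 × 40.078 = 80.1560
Si: 8 × 28.085 = 224.6800
O: 24 × 15.999 = 383.9760
H: 2 × 1.008 = 2.0160
Summing the contributions gives the formula mass.

875.43 g/mol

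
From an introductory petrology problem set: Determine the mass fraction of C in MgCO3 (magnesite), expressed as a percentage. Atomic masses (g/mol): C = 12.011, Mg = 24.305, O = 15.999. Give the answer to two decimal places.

14.25 weight percent

M(MgCO3) = 84.313 g/mol.
C contributes 1 × 12.011 = 12.011 g per mole.
12.011/84.313 = 0.1425 → 14.25%.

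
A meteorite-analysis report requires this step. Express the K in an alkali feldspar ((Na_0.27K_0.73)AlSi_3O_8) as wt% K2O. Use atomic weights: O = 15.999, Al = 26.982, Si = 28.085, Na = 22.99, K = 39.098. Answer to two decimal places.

M((Na_0.27K_0.73)AlSi_3O_8) = 273.978 g/mol; M(K2O) = 94.195 g/mol.
Moles K2O per formula unit = 0.73 K ÷ 2 = 0.3650.
K2O fraction = (0.3650 × 94.195) / 273.978 = 34.381/273.978 = 0.1255.

12.55 wt%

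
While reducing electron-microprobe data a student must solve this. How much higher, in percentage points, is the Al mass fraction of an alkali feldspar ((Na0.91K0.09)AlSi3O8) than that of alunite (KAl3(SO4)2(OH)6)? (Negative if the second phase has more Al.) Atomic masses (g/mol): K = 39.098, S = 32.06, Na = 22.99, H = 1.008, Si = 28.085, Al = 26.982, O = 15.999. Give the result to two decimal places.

-9.31 percentage points

First mineral: 26.982 g Al in 263.669 g formula = 10.23 wt% Al.
Second mineral: 80.946 g Al in 414.198 g formula = 19.54 wt% Al.
10.23% − 19.54% gives a difference of -9.31 percentage points.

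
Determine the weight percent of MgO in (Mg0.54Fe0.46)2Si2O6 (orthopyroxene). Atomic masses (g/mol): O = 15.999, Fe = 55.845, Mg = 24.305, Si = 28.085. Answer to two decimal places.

Molar mass of (Mg0.54Fe0.46)2Si2O6 = 1.08×24.305 + 0.92×55.845 + 2×28.085 + 6×15.999 = 229.791 g/mol.
Each formula unit contains 1.08 Mg, equivalent to 1.08/1 = 1.0800 mol MgO.
M(MgO) = 1×24.305 + 1×15.999 = 40.304 g/mol.
Mass of MgO per formula unit = 1.0800 × 40.304 = 43.528 g.
MgO wt% = 43.528 / 229.791 × 100 = 18.94%.

18.94 wt%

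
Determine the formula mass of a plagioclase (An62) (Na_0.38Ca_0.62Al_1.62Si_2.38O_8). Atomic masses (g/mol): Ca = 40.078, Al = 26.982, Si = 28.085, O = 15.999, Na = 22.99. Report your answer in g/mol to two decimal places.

272.13 g/mol

Na: 0.38 × 22.99 = 8.7362
Ca: 0.62 × 40.078 = 24.8484
Al: 1.62 × 26.982 = 43.7108
Si: 2.38 × 28.085 = 66.8423
O: 8 × 15.999 = 127.9920
Summing the contributions gives the formula mass.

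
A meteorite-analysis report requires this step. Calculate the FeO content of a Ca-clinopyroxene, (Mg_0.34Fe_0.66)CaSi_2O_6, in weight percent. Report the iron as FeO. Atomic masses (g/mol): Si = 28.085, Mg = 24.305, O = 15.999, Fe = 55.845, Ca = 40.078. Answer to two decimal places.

Molar mass of (Mg_0.34Fe_0.66)CaSi_2O_6 = 0.34*24.305 + 0.66*55.845 + 1*40.078 + 2*28.085 + 6*15.999 = 237.363 g/mol.
Each formula unit contains 0.66 Fe, equivalent to 0.66/1 = 0.6600 mol FeO.
M(FeO) = 1×55.845 + 1×15.999 = 71.844 g/mol.
Mass of FeO per formula unit = 0.6600 × 71.844 = 47.417 g.
FeO wt% = 47.417 / 237.363 × 100 = 19.98%.

19.98 wt%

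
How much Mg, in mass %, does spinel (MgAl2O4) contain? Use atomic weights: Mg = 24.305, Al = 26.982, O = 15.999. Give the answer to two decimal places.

Formula mass = 1·24.305 + 2·26.982 + 4·15.999 = 142.265 g/mol, of which 24.305 g is Mg.
So Mg makes up 24.305/142.265 = 0.1708 of the mass, i.e. 17.08%.

17.08 mass %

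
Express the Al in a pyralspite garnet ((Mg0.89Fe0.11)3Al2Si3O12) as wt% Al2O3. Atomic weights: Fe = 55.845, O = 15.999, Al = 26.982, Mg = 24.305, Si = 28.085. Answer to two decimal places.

M((Mg0.89Fe0.11)3Al2Si3O12) = 413.530 g/mol; M(Al2O3) = 101.961 g/mol.
Moles Al2O3 per formula unit = 2 Al ÷ 2 = 1.0000.
Al2O3 fraction = (1.0000 × 101.961) / 413.530 = 101.961/413.530 = 0.2466.

24.66 wt%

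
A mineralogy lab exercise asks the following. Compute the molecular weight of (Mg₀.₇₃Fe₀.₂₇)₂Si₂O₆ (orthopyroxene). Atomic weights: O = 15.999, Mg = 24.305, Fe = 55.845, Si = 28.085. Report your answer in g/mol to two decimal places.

217.81 g/mol

M = 1.46×24.305 + 0.54×55.845 + 2×28.085 + 6×15.999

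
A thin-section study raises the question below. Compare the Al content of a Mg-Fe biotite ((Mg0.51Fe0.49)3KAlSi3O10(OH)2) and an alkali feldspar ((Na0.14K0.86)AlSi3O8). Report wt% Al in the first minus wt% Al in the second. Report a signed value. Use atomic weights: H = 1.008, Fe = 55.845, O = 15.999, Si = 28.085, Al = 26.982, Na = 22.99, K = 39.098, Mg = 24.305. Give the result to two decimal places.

-3.95 percentage points

First mineral: 26.982 g Al in 463.618 g formula = 5.82 wt% Al.
Second mineral: 26.982 g Al in 276.072 g formula = 9.77 wt% Al.
5.82% − 9.77% gives a difference of -3.95 percentage points.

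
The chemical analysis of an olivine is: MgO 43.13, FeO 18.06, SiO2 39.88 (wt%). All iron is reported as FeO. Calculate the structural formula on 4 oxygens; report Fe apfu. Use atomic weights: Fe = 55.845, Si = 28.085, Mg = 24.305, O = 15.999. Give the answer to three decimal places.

0.380 Fe apfu

MgO (M=40.304): mol = 1.07012; Mg = 1.07012, O = 1.07012.
FeO (M=71.844): mol = 0.25138; Fe = 0.25138, O = 0.25138.
SiO2 (M=60.083): mol = 0.66375; Si = 0.66375, O = 1.32750.
ΣO = 2.64900; factor = 4/ΣO = 1.51000.
Fe apfu = 0.25138 × 1.51000 = 0.380.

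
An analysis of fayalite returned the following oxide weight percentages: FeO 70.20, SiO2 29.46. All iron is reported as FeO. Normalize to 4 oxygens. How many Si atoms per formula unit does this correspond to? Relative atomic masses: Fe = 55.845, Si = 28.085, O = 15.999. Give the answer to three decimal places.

1.002 Si apfu

FeO (M=71.844): mol = 0.97712; Fe = 0.97712, O = 0.97712.
SiO2 (M=60.083): mol = 0.49032; Si = 0.49032, O = 0.98064.
ΣO = 1.95776; factor = 4/ΣO = 2.04315.
Si apfu = 0.49032 × 2.04315 = 1.002.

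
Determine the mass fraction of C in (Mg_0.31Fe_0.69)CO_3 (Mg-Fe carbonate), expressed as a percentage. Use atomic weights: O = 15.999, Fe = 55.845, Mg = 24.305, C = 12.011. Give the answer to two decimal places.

Formula mass = 0.31·24.305 + 0.69·55.845 + 1·12.011 + 3·15.999 = 106.076 g/mol, of which 12.011 g is C.
So C makes up 12.011/106.076 = 0.1132 of the mass, i.e. 11.32%.

11.32 weight percent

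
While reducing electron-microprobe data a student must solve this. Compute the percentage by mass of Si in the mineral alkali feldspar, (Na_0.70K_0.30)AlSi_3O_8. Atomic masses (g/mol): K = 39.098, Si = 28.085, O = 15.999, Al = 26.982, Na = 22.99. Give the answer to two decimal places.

Molar mass of (Na_0.70K_0.30)AlSi_3O_8: 0.70·22.99 + 0.30·39.098 + 1·26.982 + 3·28.085 + 8·15.999 = 267.051 g/mol.
Mass of Si per formula unit: 3 × 28.085 = 84.255 g.
Weight fraction Si = 84.255 / 267.051 = 0.3155.

31.55 weight percent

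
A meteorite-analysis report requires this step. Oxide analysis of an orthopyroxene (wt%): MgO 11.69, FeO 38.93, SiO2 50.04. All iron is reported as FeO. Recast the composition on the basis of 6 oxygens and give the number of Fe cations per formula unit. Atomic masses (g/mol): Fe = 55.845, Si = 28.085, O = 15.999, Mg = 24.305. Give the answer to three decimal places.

1.302 Fe apfu

11.69 wt% MgO ÷ 40.304 g/mol = 0.29005 mol, giving 0.29005 Mg and 0.29005 O.
38.93 wt% FeO ÷ 71.844 g/mol = 0.54187 mol, giving 0.54187 Fe and 0.54187 O.
50.04 wt% SiO2 ÷ 60.083 g/mol = 0.83285 mol, giving 0.83285 Si and 1.66570 O.
Oxygen sums to 2.49762; scaling by 6/2.49762 = 2.40229 puts the formula on 6 O.
Fe: 0.54187 × 2.40229 = 1.302 atoms per formula unit.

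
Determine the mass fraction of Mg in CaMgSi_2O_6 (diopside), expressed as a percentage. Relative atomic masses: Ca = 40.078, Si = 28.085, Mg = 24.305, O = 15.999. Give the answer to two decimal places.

Formula mass = 1·40.078 + 1·24.305 + 2·28.085 + 6·15.999 = 216.547 g/mol, of which 24.305 g is Mg.
So Mg makes up 24.305/216.547 = 0.1122 of the mass, i.e. 11.22%.

11.22 wt%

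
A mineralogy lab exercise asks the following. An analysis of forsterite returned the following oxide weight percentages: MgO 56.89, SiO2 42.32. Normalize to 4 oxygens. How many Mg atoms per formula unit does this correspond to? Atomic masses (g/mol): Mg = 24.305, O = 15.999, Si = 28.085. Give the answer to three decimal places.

MgO: 56.89/40.304 = 1.41152 mol → 1.41152 mol Mg, 1.41152 mol O.
SiO2: 42.32/60.083 = 0.70436 mol → 0.70436 mol Si, 1.40872 mol O.
Total oxygen = 2.82024 mol. Normalization factor = 4/2.82024 = 1.41832.
Mg per 4 O = 1.41152 × 1.41832 = 2.002.

2.002 Mg apfu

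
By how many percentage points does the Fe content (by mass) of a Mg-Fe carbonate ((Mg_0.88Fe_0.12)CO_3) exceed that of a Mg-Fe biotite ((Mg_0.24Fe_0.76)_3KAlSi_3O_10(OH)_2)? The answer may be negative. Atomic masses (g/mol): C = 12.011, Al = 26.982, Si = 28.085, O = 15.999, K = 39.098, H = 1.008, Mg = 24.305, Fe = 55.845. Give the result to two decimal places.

Fe in (Mg_0.88Fe_0.12)CO_3: molar mass 88.098 g/mol; 0.12×55.845 = 6.701 g → 7.61 wt%.
Fe in (Mg_0.24Fe_0.76)_3KAlSi_3O_10(OH)_2: molar mass 489.165 g/mol; 2.28×55.845 = 127.327 g → 26.03 wt%.
Difference = 7.61 − 26.03 = -18.42 percentage points.

-18.42 percentage points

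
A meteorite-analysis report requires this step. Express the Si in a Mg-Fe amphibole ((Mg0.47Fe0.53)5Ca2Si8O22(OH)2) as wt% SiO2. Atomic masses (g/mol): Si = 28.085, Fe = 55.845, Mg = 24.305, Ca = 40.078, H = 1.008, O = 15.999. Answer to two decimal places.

Formula mass = 895.934 g/mol.
8 Si → 8.0000 mol SiO2 per formula unit; M(SiO2) = 60.083, so SiO2 mass = 480.664 g.
480.664/895.934 × 100 = 53.65 wt%.

53.65 wt%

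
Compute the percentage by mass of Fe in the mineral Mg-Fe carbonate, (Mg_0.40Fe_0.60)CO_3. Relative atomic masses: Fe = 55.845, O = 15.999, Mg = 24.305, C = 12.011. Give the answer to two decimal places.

Molar mass of (Mg_0.40Fe_0.60)CO_3: 0.40×24.305 + 0.60×55.845 + 1×12.011 + 3×15.999 = 103.237 g/mol.
Mass of Fe per formula unit: 0.60 × 55.845 = 33.507 g.
Weight fraction Fe = 33.507 / 103.237 = 0.3246.

32.46 wt%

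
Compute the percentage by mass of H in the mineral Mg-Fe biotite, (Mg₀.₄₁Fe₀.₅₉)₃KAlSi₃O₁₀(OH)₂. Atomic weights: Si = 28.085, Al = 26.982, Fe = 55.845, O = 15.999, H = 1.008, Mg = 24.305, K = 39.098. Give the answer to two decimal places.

0.43 weight percent

M((Mg₀.₄₁Fe₀.₅₉)₃KAlSi₃O₁₀(OH)₂) = 473.080 g/mol.
H contributes 2 × 1.008 = 2.016 g per mole.
2.016/473.080 = 0.0043 → 0.43%.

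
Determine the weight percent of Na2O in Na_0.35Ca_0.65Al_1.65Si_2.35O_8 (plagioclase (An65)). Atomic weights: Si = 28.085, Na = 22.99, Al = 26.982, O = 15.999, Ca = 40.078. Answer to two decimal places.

3.98 wt%

M(Na_0.35Ca_0.65Al_1.65Si_2.35O_8) = 272.609 g/mol; M(Na2O) = 61.979 g/mol.
Moles Na2O per formula unit = 0.35 Na ÷ 2 = 0.1750.
Na2O fraction = (0.1750 × 61.979) / 272.609 = 10.846/272.609 = 0.0398.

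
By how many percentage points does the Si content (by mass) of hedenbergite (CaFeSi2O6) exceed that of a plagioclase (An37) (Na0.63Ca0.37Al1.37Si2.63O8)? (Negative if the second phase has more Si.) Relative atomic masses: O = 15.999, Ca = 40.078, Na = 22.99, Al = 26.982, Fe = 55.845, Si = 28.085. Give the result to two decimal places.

-4.91 percentage points

Si in CaFeSi2O6: molar mass 248.087 g/mol; 2×28.085 = 56.170 g → 22.64 wt%.
Si in Na0.63Ca0.37Al1.37Si2.63O8: molar mass 268.133 g/mol; 2.63×28.085 = 73.864 g → 27.55 wt%.
Difference = 22.64 − 27.55 = -4.91 percentage points.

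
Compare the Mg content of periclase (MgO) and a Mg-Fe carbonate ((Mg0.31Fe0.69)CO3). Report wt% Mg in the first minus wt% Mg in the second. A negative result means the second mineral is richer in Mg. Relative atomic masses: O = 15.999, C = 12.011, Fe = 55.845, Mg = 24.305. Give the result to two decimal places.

53.20 percentage points

Mg in MgO: molar mass 40.304 g/mol; 1×24.305 = 24.305 g → 60.30 wt%.
Mg in (Mg0.31Fe0.69)CO3: molar mass 106.076 g/mol; 0.31×24.305 = 7.535 g → 7.10 wt%.
Difference = 60.30 − 7.10 = 53.20 percentage points.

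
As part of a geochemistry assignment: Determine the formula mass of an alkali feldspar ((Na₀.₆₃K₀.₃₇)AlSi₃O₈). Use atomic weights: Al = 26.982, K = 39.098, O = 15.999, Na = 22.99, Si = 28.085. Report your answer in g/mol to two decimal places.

268.18 g/mol

The formula mass is the sum 0.63(22.99) + 0.37(39.098) + 1(26.982) + 3(28.085) + 8(15.999).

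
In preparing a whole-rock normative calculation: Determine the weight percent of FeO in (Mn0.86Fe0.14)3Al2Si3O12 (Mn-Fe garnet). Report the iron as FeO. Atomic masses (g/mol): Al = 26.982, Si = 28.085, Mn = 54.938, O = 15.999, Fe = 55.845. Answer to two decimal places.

Formula mass = 495.402 g/mol.
0.42 Fe → 0.4200 mol FeO per formula unit; M(FeO) = 71.844, so FeO mass = 30.174 g.
30.174/495.402 × 100 = 6.09 wt%.

6.09 wt%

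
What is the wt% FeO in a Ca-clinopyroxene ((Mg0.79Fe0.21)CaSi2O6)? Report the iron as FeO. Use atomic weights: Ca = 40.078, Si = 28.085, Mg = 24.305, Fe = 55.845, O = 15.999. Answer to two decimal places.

6.76 wt%

M((Mg0.79Fe0.21)CaSi2O6) = 223.170 g/mol; M(FeO) = 71.844 g/mol.
Moles FeO per formula unit = 0.21 Fe ÷ 1 = 0.2100.
FeO fraction = (0.2100 × 71.844) / 223.170 = 15.087/223.170 = 0.0676.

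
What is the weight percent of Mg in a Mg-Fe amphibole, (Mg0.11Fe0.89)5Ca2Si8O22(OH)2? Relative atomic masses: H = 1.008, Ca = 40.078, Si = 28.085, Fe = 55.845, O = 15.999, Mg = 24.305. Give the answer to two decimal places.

Molar mass of (Mg0.11Fe0.89)5Ca2Si8O22(OH)2: 0.55*24.305 + 4.45*55.845 + 2*40.078 + 8*28.085 + 24*15.999 + 2*1.008 = 952.706 g/mol.
Mass of Mg per formula unit: 0.55 × 24.305 = 13.368 g.
Weight fraction Mg = 13.368 / 952.706 = 0.0140.

1.40 weight percent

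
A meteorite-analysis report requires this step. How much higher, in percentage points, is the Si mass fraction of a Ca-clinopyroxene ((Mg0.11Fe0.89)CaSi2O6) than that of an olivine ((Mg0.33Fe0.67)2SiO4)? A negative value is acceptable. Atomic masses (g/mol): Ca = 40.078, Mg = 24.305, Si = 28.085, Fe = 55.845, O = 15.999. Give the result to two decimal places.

7.61 percentage points

First mineral: 56.170 g Si in 244.618 g formula = 22.96 wt% Si.
Second mineral: 28.085 g Si in 182.955 g formula = 15.35 wt% Si.
22.96% − 15.35% gives a difference of 7.61 percentage points.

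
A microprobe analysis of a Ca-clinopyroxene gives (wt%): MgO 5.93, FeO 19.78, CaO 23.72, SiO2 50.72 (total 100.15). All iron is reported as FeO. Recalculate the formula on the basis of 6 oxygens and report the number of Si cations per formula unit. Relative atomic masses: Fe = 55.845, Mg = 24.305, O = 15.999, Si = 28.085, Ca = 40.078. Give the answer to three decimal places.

5.93 wt% MgO ÷ 40.304 g/mol = 0.14713 mol, giving 0.14713 Mg and 0.14713 O.
19.78 wt% FeO ÷ 71.844 g/mol = 0.27532 mol, giving 0.27532 Fe and 0.27532 O.
23.72 wt% CaO ÷ 56.077 g/mol = 0.42299 mol, giving 0.42299 Ca and 0.42299 O.
50.72 wt% SiO2 ÷ 60.083 g/mol = 0.84417 mol, giving 0.84417 Si and 1.68834 O.
Oxygen sums to 2.53378; scaling by 6/2.53378 = 2.36800 puts the formula on 6 O.
Si: 0.84417 × 2.36800 = 1.999 atoms per formula unit.

1.999 Si apfu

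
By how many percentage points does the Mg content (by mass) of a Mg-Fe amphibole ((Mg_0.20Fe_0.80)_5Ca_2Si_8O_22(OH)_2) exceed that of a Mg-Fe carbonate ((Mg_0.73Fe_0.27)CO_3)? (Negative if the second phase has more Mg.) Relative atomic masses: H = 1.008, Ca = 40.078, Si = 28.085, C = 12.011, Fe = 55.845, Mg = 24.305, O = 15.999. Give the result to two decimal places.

-16.52 percentage points

M((Mg_0.20Fe_0.80)_5Ca_2Si_8O_22(OH)_2) = 938.513 g/mol, so wt% Mg = 24.305/938.513 × 100 = 2.59%.
M((Mg_0.73Fe_0.27)CO_3) = 92.829 g/mol, so wt% Mg = 17.743/92.829 × 100 = 19.11%.
2.59 − 19.11 = -16.52 pp.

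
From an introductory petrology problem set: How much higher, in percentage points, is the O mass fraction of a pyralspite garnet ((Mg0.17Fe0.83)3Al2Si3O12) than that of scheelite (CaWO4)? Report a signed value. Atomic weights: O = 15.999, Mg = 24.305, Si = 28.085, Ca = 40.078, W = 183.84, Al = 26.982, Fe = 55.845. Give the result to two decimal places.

17.63 percentage points

M((Mg0.17Fe0.83)3Al2Si3O12) = 481.657 g/mol, so wt% O = 191.988/481.657 × 100 = 39.86%.
M(CaWO4) = 287.914 g/mol, so wt% O = 63.996/287.914 × 100 = 22.23%.
39.86 − 22.23 = 17.63 pp.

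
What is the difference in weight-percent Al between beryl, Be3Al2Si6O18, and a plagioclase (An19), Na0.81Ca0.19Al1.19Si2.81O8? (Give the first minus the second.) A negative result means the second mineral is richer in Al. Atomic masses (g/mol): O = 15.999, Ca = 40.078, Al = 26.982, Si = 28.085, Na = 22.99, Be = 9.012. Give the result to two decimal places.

M(Be3Al2Si6O18) = 537.492 g/mol, so wt% Al = 53.964/537.492 × 100 = 10.04%.
M(Na0.81Ca0.19Al1.19Si2.81O8) = 265.256 g/mol, so wt% Al = 32.109/265.256 × 100 = 12.10%.
10.04 − 12.10 = -2.06 pp.

-2.06 percentage points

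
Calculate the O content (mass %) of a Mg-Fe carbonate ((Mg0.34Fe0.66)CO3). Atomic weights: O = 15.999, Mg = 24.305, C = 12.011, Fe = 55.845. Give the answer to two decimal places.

Formula mass = 0.34×24.305 + 0.66×55.845 + 1×12.011 + 3×15.999 = 105.129 g/mol, of which 47.997 g is O.
So O makes up 47.997/105.129 = 0.4566 of the mass, i.e. 45.66%.

45.66 mass %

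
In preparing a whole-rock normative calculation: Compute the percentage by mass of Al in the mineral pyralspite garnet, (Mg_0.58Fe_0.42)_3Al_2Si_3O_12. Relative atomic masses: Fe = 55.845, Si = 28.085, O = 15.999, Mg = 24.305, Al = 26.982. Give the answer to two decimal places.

Formula mass = 1.74*24.305 + 1.26*55.845 + 2*26.982 + 3*28.085 + 12*15.999 = 442.862 g/mol, of which 53.964 g is Al.
So Al makes up 53.964/442.862 = 0.1219 of the mass, i.e. 12.19%.

12.19 mass %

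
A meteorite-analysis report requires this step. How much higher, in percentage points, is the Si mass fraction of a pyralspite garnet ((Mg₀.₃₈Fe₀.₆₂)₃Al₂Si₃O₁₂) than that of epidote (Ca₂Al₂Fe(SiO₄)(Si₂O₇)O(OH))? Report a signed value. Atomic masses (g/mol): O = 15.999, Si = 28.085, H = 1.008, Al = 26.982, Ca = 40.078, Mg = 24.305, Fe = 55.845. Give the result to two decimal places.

0.81 percentage points

First mineral: 84.255 g Si in 461.786 g formula = 18.25 wt% Si.
Second mineral: 84.255 g Si in 483.215 g formula = 17.44 wt% Si.
18.25% − 17.44% gives a difference of 0.81 percentage points.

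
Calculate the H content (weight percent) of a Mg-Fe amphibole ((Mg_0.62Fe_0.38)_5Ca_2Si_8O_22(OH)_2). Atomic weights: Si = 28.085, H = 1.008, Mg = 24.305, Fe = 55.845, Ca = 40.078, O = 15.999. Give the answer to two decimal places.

M((Mg_0.62Fe_0.38)_5Ca_2Si_8O_22(OH)_2) = 872.279 g/mol.
H contributes 2 × 1.008 = 2.016 g per mole.
2.016/872.279 = 0.0023 → 0.23%.

0.23 weight percent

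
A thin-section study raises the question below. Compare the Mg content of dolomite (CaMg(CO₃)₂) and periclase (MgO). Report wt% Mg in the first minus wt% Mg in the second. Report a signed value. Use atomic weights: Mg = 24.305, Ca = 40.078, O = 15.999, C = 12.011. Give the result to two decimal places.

-47.12 percentage points

First mineral: 24.305 g Mg in 184.399 g formula = 13.18 wt% Mg.
Second mineral: 24.305 g Mg in 40.304 g formula = 60.30 wt% Mg.
13.18% − 60.30% gives a difference of -47.12 percentage points.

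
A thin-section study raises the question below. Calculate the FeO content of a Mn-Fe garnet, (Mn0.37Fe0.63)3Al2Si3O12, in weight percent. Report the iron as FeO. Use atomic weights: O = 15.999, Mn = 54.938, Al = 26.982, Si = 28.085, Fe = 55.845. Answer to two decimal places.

Formula mass = 496.735 g/mol.
1.89 Fe → 1.8900 mol FeO per formula unit; M(FeO) = 71.844, so FeO mass = 135.785 g.
135.785/496.735 × 100 = 27.34 wt%.

27.34 wt%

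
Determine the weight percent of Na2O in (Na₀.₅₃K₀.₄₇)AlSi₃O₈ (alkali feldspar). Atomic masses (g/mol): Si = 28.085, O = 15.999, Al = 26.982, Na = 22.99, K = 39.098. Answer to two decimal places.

M((Na₀.₅₃K₀.₄₇)AlSi₃O₈) = 269.790 g/mol; M(Na2O) = 61.979 g/mol.
Moles Na2O per formula unit = 0.53 Na ÷ 2 = 0.2650.
Na2O fraction = (0.2650 × 61.979) / 269.790 = 16.424/269.790 = 0.0609.

6.09 wt%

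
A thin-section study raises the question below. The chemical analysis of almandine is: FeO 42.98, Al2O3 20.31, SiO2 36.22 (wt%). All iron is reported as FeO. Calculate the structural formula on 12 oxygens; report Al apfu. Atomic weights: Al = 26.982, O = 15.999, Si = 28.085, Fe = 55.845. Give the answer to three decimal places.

FeO (M=71.844): mol = 0.59824; Fe = 0.59824, O = 0.59824.
Al2O3 (M=101.961): mol = 0.19919; Al = 0.39838, O = 0.59757.
SiO2 (M=60.083): mol = 0.60283; Si = 0.60283, O = 1.20566.
ΣO = 2.40147; factor = 12/ΣO = 4.99694.
Al apfu = 0.39838 × 4.99694 = 1.991.

1.991 Al apfu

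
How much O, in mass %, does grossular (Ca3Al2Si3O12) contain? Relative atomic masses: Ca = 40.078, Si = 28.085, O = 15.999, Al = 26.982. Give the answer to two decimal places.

M(Ca3Al2Si3O12) = 450.441 g/mol.
O contributes 12 × 15.999 = 191.988 g per mole.
191.988/450.441 = 0.4262 → 42.62%.

42.62 mass %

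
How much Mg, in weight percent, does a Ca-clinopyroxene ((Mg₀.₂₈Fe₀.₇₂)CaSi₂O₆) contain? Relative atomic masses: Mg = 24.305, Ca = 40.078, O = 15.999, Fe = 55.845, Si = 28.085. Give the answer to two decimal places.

Formula mass = 0.28×24.305 + 0.72×55.845 + 1×40.078 + 2×28.085 + 6×15.999 = 239.256 g/mol, of which 6.805 g is Mg.
So Mg makes up 6.805/239.256 = 0.0284 of the mass, i.e. 2.84%.

2.84 weight percent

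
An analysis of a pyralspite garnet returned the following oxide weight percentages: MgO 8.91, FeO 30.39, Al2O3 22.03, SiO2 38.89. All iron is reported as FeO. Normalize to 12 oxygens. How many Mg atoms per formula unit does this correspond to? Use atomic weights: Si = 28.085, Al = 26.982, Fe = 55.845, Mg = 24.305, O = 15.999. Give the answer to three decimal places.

1.026 Mg apfu

MgO: 8.91/40.304 = 0.22107 mol → 0.22107 mol Mg, 0.22107 mol O.
FeO: 30.39/71.844 = 0.42300 mol → 0.42300 mol Fe, 0.42300 mol O.
Al2O3: 22.03/101.961 = 0.21606 mol → 0.43212 mol Al, 0.64818 mol O.
SiO2: 38.89/60.083 = 0.64727 mol → 0.64727 mol Si, 1.29454 mol O.
Total oxygen = 2.58679 mol. Normalization factor = 12/2.58679 = 4.63895.
Mg per 12 O = 0.22107 × 4.63895 = 1.026.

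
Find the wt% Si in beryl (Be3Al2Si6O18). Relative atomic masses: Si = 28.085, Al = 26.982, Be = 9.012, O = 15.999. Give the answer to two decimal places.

31.35 mass %

Molar mass of Be3Al2Si6O18: 3*9.012 + 2*26.982 + 6*28.085 + 18*15.999 = 537.492 g/mol.
Mass of Si per formula unit: 6 × 28.085 = 168.510 g.
Weight fraction Si = 168.510 / 537.492 = 0.3135.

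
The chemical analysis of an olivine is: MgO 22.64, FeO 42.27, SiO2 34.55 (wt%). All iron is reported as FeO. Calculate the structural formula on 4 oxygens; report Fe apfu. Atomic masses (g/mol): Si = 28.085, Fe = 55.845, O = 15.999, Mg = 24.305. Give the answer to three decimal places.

1.023 Fe apfu

22.64 wt% MgO ÷ 40.304 g/mol = 0.56173 mol, giving 0.56173 Mg and 0.56173 O.
42.27 wt% FeO ÷ 71.844 g/mol = 0.58836 mol, giving 0.58836 Fe and 0.58836 O.
34.55 wt% SiO2 ÷ 60.083 g/mol = 0.57504 mol, giving 0.57504 Si and 1.15008 O.
Oxygen sums to 2.30017; scaling by 4/2.30017 = 1.73900 puts the formula on 4 O.
Fe: 0.58836 × 1.73900 = 1.023 atoms per formula unit.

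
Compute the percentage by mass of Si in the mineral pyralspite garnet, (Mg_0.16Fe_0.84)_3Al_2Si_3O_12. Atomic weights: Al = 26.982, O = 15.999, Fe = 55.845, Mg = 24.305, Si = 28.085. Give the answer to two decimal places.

Formula mass = 0.48·24.305 + 2.52·55.845 + 2·26.982 + 3·28.085 + 12·15.999 = 482.603 g/mol, of which 84.255 g is Si.
So Si makes up 84.255/482.603 = 0.1746 of the mass, i.e. 17.46%.

17.46 mass %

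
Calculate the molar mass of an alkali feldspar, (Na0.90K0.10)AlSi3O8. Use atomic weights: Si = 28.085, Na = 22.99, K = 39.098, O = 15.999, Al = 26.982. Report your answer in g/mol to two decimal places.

263.83 g/mol

The formula mass is the sum 0.90×22.99 + 0.10×39.098 + 1×26.982 + 3×28.085 + 8×15.999.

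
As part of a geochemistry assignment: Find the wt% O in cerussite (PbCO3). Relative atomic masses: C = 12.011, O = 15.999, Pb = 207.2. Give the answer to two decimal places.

17.96 wt%

M(PbCO3) = 267.208 g/mol.
O contributes 3 × 15.999 = 47.997 g per mole.
47.997/267.208 = 0.1796 → 17.96%.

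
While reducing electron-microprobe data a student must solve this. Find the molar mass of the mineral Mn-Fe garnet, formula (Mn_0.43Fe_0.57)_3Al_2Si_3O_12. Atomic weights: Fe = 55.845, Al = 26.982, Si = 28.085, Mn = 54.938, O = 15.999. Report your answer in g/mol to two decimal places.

496.57 g/mol

M = 1.29(54.938) + 1.71(55.845) + 2(26.982) + 3(28.085) + 12(15.999)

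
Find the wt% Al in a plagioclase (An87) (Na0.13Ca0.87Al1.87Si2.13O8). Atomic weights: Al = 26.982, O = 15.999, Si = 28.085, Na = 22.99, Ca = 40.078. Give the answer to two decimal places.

Formula mass = 0.13·22.99 + 0.87·40.078 + 1.87·26.982 + 2.13·28.085 + 8·15.999 = 276.126 g/mol, of which 50.456 g is Al.
So Al makes up 50.456/276.126 = 0.1827 of the mass, i.e. 18.27%.

18.27 mass %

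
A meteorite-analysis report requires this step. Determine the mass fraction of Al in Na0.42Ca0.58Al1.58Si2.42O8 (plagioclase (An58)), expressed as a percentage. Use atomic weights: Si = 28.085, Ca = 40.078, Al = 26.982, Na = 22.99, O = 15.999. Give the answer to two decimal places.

15.70 wt%

M(Na0.42Ca0.58Al1.58Si2.42O8) = 271.490 g/mol.
Al contributes 1.58 × 26.982 = 42.632 g per mole.
42.632/271.490 = 0.1570 → 15.70%.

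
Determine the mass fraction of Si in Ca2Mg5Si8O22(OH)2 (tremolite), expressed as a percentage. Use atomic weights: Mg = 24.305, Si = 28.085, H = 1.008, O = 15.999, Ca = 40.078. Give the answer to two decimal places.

27.66 weight percent

Molar mass of Ca2Mg5Si8O22(OH)2: 2·40.078 + 5·24.305 + 8·28.085 + 24·15.999 + 2·1.008 = 812.353 g/mol.
Mass of Si per formula unit: 8 × 28.085 = 224.680 g.
Weight fraction Si = 224.680 / 812.353 = 0.2766.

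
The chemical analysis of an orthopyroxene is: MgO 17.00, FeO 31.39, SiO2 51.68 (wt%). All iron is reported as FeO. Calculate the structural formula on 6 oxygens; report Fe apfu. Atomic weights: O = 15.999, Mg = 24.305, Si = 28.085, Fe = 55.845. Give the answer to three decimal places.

1.016 Fe apfu

17.00 wt% MgO ÷ 40.304 g/mol = 0.42179 mol, giving 0.42179 Mg and 0.42179 O.
31.39 wt% FeO ÷ 71.844 g/mol = 0.43692 mol, giving 0.43692 Fe and 0.43692 O.
51.68 wt% SiO2 ÷ 60.083 g/mol = 0.86014 mol, giving 0.86014 Si and 1.72028 O.
Oxygen sums to 2.57899; scaling by 6/2.57899 = 2.32649 puts the formula on 6 O.
Fe: 0.43692 × 2.32649 = 1.016 atoms per formula unit.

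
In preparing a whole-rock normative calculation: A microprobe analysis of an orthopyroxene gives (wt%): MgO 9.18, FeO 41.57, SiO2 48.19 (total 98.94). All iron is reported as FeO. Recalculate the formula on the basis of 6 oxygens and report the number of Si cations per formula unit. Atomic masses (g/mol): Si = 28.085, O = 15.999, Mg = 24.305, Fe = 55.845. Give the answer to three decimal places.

MgO (M=40.304): mol = 0.22777; Mg = 0.22777, O = 0.22777.
FeO (M=71.844): mol = 0.57861; Fe = 0.57861, O = 0.57861.
SiO2 (M=60.083): mol = 0.80206; Si = 0.80206, O = 1.60412.
ΣO = 2.41050; factor = 6/ΣO = 2.48911.
Si apfu = 0.80206 × 2.48911 = 1.996.

1.996 Si apfu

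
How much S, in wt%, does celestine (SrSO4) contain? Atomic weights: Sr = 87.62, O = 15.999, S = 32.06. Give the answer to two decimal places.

17.45 wt%

Formula mass = 1*87.62 + 1*32.06 + 4*15.999 = 183.676 g/mol, of which 32.060 g is S.
So S makes up 32.060/183.676 = 0.1745 of the mass, i.e. 17.45%.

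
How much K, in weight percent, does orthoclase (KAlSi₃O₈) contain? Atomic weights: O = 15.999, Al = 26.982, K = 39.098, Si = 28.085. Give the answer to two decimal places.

14.05 weight percent

M(KAlSi₃O₈) = 278.327 g/mol.
K contributes 1 × 39.098 = 39.098 g per mole.
39.098/278.327 = 0.1405 → 14.05%.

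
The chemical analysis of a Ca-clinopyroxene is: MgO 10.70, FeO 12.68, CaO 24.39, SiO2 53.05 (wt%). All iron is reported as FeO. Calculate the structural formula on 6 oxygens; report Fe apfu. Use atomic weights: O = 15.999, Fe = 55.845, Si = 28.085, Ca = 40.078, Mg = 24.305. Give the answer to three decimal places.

10.70 wt% MgO ÷ 40.304 g/mol = 0.26548 mol, giving 0.26548 Mg and 0.26548 O.
12.68 wt% FeO ÷ 71.844 g/mol = 0.17649 mol, giving 0.17649 Fe and 0.17649 O.
24.39 wt% CaO ÷ 56.077 g/mol = 0.43494 mol, giving 0.43494 Ca and 0.43494 O.
53.05 wt% SiO2 ÷ 60.083 g/mol = 0.88295 mol, giving 0.88295 Si and 1.76590 O.
Oxygen sums to 2.64281; scaling by 6/2.64281 = 2.27031 puts the formula on 6 O.
Fe: 0.17649 × 2.27031 = 0.401 atoms per formula unit.

0.401 Fe apfu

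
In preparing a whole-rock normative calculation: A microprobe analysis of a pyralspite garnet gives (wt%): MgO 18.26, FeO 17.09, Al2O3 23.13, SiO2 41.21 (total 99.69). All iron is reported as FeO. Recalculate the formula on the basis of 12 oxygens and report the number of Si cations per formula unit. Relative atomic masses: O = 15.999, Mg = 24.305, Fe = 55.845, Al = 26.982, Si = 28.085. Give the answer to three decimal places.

3.000 Si apfu

MgO (M=40.304): mol = 0.45306; Mg = 0.45306, O = 0.45306.
FeO (M=71.844): mol = 0.23788; Fe = 0.23788, O = 0.23788.
Al2O3 (M=101.961): mol = 0.22685; Al = 0.45370, O = 0.68055.
SiO2 (M=60.083): mol = 0.68588; Si = 0.68588, O = 1.37176.
ΣO = 2.74325; factor = 12/ΣO = 4.37437.
Si apfu = 0.68588 × 4.37437 = 3.000.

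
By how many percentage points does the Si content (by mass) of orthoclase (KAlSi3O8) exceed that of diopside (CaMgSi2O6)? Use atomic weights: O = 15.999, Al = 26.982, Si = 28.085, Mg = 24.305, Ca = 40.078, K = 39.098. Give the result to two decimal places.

Si in KAlSi3O8: molar mass 278.327 g/mol; 3×28.085 = 84.255 g → 30.27 wt%.
Si in CaMgSi2O6: molar mass 216.547 g/mol; 2×28.085 = 56.170 g → 25.94 wt%.
Difference = 30.27 − 25.94 = 4.33 percentage points.

4.33 percentage points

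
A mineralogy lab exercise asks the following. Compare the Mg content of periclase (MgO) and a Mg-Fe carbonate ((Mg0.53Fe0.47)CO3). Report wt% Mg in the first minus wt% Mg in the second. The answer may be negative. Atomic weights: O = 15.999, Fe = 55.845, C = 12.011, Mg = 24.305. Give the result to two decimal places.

M(MgO) = 40.304 g/mol, so wt% Mg = 24.305/40.304 × 100 = 60.30%.
M((Mg0.53Fe0.47)CO3) = 99.137 g/mol, so wt% Mg = 12.882/99.137 × 100 = 12.99%.
60.30 − 12.99 = 47.31 pp.

47.31 percentage points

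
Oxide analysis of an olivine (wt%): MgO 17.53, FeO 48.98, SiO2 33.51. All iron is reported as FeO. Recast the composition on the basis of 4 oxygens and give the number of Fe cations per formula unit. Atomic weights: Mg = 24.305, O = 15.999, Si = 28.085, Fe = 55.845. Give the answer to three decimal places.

1.222 Fe apfu

17.53 wt% MgO ÷ 40.304 g/mol = 0.43494 mol, giving 0.43494 Mg and 0.43494 O.
48.98 wt% FeO ÷ 71.844 g/mol = 0.68175 mol, giving 0.68175 Fe and 0.68175 O.
33.51 wt% SiO2 ÷ 60.083 g/mol = 0.55773 mol, giving 0.55773 Si and 1.11546 O.
Oxygen sums to 2.23215; scaling by 4/2.23215 = 1.79199 puts the formula on 4 O.
Fe: 0.68175 × 1.79199 = 1.222 atoms per formula unit.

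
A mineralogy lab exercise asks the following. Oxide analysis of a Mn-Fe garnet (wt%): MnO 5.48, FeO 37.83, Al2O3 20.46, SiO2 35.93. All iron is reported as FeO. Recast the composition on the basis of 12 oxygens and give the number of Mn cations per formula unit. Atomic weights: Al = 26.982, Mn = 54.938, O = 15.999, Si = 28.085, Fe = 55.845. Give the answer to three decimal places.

0.386 Mn apfu

5.48 wt% MnO ÷ 70.937 g/mol = 0.07725 mol, giving 0.07725 Mn and 0.07725 O.
37.83 wt% FeO ÷ 71.844 g/mol = 0.52656 mol, giving 0.52656 Fe and 0.52656 O.
20.46 wt% Al2O3 ÷ 101.961 g/mol = 0.20066 mol, giving 0.40132 Al and 0.60198 O.
35.93 wt% SiO2 ÷ 60.083 g/mol = 0.59801 mol, giving 0.59801 Si and 1.19602 O.
Oxygen sums to 2.40181; scaling by 12/2.40181 = 4.99623 puts the formula on 12 O.
Mn: 0.07725 × 4.99623 = 0.386 atoms per formula unit.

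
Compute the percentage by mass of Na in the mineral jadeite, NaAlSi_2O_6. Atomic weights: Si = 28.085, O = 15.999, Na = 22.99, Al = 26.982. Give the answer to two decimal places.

Formula mass = 1·22.99 + 1·26.982 + 2·28.085 + 6·15.999 = 202.136 g/mol, of which 22.990 g is Na.
So Na makes up 22.990/202.136 = 0.1137 of the mass, i.e. 11.37%.

11.37 weight percent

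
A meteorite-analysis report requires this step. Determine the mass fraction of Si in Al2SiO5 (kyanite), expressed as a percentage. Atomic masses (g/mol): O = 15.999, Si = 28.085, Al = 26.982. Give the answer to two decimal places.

17.33 mass %

Formula mass = 2*26.982 + 1*28.085 + 5*15.999 = 162.044 g/mol, of which 28.085 g is Si.
So Si makes up 28.085/162.044 = 0.1733 of the mass, i.e. 17.33%.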